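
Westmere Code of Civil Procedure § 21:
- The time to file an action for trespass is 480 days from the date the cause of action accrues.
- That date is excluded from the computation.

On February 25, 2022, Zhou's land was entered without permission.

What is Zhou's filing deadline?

June 20, 2023

480 days after February 25, 2022 is June 20, 2023.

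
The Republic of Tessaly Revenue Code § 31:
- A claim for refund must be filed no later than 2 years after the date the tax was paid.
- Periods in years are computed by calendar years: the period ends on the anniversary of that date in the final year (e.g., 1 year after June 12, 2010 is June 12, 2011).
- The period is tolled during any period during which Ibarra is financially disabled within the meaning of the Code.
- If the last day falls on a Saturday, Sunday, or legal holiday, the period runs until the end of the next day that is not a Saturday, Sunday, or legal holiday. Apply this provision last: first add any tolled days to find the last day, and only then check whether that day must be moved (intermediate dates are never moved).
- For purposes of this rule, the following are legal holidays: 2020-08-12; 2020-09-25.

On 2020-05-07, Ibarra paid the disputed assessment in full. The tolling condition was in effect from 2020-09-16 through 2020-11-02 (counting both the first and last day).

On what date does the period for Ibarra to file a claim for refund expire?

June 24, 2022

2 years after 2020-05-07 is May 7, 2022.
From September 16, 2020 through November 2, 2020 inclusive is 48 days; tolling adds 48 days: May 7, 2022 + 48 days = June 24, 2022.
June 24, 2022 is a Friday and not a legal holiday, so no extension applies.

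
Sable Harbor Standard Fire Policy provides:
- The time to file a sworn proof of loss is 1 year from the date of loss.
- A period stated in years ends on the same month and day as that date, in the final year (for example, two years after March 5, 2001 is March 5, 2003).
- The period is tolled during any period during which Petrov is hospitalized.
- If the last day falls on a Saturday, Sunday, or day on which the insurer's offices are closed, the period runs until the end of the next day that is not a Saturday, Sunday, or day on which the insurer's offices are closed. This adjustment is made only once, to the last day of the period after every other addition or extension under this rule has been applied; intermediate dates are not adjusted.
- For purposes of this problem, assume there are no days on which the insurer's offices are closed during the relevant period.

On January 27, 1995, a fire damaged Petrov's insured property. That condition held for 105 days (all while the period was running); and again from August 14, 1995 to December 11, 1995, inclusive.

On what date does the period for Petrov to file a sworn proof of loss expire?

September 9, 1996

1 year after January 27, 1995 is January 27, 1996.
Tolling adds 105 days: January 27, 1996 + 105 days = May 11, 1996.
From August 14, 1995 through December 11, 1995 inclusive is 120 days; tolling adds 120 days: May 11, 1996 + 120 days = September 8, 1996.
September 8, 1996 is Sunday. The next qualifying day is September 9, 1996.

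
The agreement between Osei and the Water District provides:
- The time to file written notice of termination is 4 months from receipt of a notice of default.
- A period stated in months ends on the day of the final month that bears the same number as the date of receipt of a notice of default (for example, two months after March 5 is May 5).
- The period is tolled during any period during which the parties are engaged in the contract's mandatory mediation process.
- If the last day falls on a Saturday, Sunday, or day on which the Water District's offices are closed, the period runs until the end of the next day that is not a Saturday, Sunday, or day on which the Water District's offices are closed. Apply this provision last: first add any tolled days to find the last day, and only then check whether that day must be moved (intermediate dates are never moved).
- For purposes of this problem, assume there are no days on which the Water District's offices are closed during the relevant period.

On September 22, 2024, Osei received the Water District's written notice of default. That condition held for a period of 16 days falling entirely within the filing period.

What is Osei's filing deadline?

February 7, 2025

4 months after September 22, 2024 is January 22, 2025.
Tolling adds 16 days: January 22, 2025 + 16 days = February 7, 2025.
February 7, 2025 is a Friday and not a day on which the Water District's offices are closed, so no extension applies.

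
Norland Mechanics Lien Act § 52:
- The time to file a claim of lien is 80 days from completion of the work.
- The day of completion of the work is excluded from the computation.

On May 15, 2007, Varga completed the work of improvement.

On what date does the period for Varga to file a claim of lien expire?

80 days after May 15, 2007 is August 3, 2007.

August 3, 2007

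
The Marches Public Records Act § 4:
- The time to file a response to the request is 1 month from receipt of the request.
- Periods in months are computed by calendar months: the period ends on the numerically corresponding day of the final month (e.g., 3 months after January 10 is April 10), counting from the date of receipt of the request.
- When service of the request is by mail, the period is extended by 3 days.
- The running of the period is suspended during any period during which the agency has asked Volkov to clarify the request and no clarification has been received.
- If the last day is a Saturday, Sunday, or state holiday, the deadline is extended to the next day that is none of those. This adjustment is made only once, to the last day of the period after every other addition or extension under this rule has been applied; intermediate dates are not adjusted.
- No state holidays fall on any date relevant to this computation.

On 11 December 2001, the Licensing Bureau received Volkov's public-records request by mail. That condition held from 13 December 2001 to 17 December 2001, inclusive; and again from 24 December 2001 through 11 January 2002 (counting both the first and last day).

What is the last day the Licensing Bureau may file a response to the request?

February 7, 2002

1 month after 11 December 2001 is January 11, 2002.
Service was by mail, adding 3 days: January 11, 2002 + 3 days = January 14, 2002.
From December 13, 2001 through December 17, 2001 inclusive is 5 days; tolling adds 5 days: January 14, 2002 + 5 days = January 19, 2002.
From December 24, 2001 through January 11, 2002 inclusive is 19 days; tolling adds 19 days: January 19, 2002 + 19 days = February 7, 2002.
February 7, 2002 is a Thursday and not a state holiday, so no extension applies.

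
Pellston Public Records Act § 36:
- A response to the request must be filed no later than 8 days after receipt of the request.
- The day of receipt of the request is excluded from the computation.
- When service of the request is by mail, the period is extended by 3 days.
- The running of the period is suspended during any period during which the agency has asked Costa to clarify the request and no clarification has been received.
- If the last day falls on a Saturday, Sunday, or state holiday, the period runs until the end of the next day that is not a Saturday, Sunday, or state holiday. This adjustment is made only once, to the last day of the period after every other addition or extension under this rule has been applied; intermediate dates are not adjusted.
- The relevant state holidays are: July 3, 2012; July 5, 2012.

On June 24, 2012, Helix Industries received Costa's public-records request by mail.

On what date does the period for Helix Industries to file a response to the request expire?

July 6, 2012

8 days after June 24, 2012 is July 2, 2012.
Service was by mail, adding 3 days: July 2, 2012 + 3 days = July 5, 2012.
July 5, 2012 is a listed holiday. The next qualifying day is July 6, 2012.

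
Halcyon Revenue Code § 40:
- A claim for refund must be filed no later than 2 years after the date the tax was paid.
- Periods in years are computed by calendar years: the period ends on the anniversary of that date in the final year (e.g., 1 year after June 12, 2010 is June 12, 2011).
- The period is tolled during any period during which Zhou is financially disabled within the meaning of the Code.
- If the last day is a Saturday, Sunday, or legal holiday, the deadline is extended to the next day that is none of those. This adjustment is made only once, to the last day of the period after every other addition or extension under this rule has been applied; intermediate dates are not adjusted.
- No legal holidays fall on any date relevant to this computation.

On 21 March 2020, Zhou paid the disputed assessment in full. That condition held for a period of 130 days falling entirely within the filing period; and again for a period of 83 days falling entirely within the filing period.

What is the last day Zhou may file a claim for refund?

2 years after 21 March 2020 is March 21, 2022.
Tolling adds 130 days: March 21, 2022 + 130 days = July 29, 2022.
Tolling adds 83 days: July 29, 2022 + 83 days = October 20, 2022.
October 20, 2022 is a Thursday and not a legal holiday, so no extension applies.

October 20, 2022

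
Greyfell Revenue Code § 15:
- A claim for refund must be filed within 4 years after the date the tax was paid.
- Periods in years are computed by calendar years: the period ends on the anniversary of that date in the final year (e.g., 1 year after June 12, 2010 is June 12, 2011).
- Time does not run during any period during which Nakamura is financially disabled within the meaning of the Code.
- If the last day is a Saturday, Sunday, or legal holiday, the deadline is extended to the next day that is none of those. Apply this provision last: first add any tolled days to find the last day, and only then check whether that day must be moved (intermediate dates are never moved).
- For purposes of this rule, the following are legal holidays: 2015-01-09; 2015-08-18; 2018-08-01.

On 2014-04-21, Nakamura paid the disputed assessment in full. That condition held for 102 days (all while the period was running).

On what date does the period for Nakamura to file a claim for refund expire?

4 years after 2014-04-21 is April 21, 2018.
Tolling adds 102 days: April 21, 2018 + 102 days = August 1, 2018.
August 1, 2018 is a listed holiday. The next qualifying day is August 2, 2018.

August 2, 2018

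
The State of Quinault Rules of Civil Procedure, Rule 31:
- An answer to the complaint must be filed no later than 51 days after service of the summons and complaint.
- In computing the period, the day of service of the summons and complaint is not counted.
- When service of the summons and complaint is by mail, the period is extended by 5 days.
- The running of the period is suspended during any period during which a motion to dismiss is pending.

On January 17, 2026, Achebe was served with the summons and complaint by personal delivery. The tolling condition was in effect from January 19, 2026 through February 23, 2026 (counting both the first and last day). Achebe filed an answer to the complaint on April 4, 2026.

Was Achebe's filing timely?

Yes

51 days after January 17, 2026 is March 9, 2026.
Service was not by mail, so no mail extension applies.
From January 19, 2026 through February 23, 2026 inclusive is 36 days; tolling adds 36 days: March 9, 2026 + 36 days = April 14, 2026.
The deadline is April 14, 2026; the filing on April 4, 2026 is on or before that date.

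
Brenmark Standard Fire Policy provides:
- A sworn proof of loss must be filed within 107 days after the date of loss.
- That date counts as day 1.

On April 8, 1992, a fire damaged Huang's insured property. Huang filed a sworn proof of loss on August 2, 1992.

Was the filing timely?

Counting April 8, 1992 as day 1, day 107 is July 23, 1992.
The deadline is July 23, 1992; the filing on August 2, 1992 is after that date.

No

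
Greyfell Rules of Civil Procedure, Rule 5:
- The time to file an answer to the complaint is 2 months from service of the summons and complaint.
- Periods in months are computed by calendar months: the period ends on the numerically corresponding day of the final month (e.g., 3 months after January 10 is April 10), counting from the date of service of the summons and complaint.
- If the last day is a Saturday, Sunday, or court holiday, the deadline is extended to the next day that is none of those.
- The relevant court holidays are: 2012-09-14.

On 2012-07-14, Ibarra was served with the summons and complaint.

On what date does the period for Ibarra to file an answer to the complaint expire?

September 17, 2012

2 months after 2012-07-14 is September 14, 2012.
September 14, 2012 is a listed holiday; September 15, 2012 is Saturday; September 16, 2012 is Sunday. The next qualifying day is September 17, 2012.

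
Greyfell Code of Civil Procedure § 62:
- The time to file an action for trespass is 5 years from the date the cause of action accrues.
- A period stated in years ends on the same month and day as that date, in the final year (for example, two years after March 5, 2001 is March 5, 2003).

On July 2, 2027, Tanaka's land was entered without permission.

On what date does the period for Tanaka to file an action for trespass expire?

July 2, 2032

5 years after July 2, 2027 is July 2, 2032.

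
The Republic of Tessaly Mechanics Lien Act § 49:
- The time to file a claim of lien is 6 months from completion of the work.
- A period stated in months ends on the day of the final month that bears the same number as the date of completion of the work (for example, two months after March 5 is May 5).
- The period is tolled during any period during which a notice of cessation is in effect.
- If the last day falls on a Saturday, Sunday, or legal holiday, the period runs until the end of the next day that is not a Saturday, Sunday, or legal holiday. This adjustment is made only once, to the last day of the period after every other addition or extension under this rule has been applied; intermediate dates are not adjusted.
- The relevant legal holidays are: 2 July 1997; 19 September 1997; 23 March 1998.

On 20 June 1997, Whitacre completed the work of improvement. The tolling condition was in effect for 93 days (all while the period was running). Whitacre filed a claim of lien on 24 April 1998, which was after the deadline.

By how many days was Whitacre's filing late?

31 days

6 months after 20 June 1997 is December 20, 1997.
Tolling adds 93 days: December 20, 1997 + 93 days = March 23, 1998.
March 23, 1998 is a listed holiday. The next qualifying day is March 24, 1998.
The deadline is March 24, 1998; from March 24, 1998 to April 24, 1998 is 31 days.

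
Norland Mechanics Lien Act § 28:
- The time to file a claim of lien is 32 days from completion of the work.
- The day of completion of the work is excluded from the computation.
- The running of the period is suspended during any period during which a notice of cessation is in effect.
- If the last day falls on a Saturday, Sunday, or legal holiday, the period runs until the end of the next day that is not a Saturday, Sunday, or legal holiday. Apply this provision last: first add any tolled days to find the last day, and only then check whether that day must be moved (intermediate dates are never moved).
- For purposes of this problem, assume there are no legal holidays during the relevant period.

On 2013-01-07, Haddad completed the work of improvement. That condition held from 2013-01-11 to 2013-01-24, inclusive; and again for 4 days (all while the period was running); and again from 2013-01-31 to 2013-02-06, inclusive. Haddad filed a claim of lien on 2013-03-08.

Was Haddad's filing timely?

No

32 days after 2013-01-07 is February 8, 2013.
From January 11, 2013 through January 24, 2013 inclusive is 14 days; tolling adds 14 days: February 8, 2013 + 14 days = February 22, 2013.
Tolling adds 4 days: February 22, 2013 + 4 days = February 26, 2013.
From January 31, 2013 through February 6, 2013 inclusive is 7 days; tolling adds 7 days: February 26, 2013 + 7 days = March 5, 2013.
March 5, 2013 is a Tuesday and not a legal holiday, so no extension applies.
The deadline is March 5, 2013; the filing on March 8, 2013 is after that date.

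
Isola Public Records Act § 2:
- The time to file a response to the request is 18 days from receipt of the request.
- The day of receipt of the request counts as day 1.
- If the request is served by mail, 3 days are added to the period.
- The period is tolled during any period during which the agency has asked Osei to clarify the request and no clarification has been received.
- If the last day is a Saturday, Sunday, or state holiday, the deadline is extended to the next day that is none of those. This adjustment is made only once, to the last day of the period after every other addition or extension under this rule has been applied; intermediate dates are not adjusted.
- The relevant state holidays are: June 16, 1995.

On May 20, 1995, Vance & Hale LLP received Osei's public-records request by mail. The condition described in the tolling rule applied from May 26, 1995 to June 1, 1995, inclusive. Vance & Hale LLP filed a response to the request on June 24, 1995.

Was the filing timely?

Counting May 20, 1995 as day 1, day 18 is June 6, 1995.
Service was by mail, adding 3 days: June 6, 1995 + 3 days = June 9, 1995.
From May 26, 1995 through June 1, 1995 inclusive is 7 days; tolling adds 7 days: June 9, 1995 + 7 days = June 16, 1995.
June 16, 1995 is a listed holiday; June 17, 1995 is Saturday; June 18, 1995 is Sunday. The next qualifying day is June 19, 1995.
The deadline is June 19, 1995; the filing on June 24, 1995 is after that date.

No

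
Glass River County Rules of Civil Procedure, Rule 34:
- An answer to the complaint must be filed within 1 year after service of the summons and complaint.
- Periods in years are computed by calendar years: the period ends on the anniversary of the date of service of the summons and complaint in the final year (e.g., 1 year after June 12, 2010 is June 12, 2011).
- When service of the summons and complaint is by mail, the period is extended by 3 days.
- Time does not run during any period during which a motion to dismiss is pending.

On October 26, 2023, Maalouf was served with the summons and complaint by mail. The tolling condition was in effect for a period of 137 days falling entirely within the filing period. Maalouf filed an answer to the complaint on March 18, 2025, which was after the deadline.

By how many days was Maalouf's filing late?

3 days

1 year after October 26, 2023 is October 26, 2024.
Service was by mail, adding 3 days: October 26, 2024 + 3 days = October 29, 2024.
Tolling adds 137 days: October 29, 2024 + 137 days = March 15, 2025.
The deadline is March 15, 2025; from March 15, 2025 to March 18, 2025 is 3 days.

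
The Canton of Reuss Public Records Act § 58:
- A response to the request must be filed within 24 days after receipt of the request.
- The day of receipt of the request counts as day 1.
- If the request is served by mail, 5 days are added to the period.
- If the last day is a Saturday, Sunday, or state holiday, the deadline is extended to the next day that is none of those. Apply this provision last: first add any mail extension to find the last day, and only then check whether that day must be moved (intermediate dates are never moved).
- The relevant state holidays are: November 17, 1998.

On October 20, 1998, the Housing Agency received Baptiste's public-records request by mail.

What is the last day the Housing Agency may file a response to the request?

November 18, 1998

Counting October 20, 1998 as day 1, day 24 is November 12, 1998.
Service was by mail, adding 5 days: November 12, 1998 + 5 days = November 17, 1998.
November 17, 1998 is a listed holiday. The next qualifying day is November 18, 1998.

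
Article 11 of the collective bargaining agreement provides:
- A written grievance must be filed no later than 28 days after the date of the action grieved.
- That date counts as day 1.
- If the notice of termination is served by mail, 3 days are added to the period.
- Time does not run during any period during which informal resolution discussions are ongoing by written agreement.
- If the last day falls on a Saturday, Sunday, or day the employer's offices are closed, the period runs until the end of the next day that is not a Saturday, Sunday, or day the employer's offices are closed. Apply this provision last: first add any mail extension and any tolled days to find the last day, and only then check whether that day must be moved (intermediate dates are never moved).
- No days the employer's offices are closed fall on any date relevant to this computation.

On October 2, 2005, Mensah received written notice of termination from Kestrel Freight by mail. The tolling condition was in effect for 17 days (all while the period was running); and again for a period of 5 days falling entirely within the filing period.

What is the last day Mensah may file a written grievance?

November 23, 2005

Counting October 2, 2005 as day 1, day 28 is October 29, 2005.
Service was by mail, adding 3 days: October 29, 2005 + 3 days = November 1, 2005.
Tolling adds 17 days: November 1, 2005 + 17 days = November 18, 2005.
Tolling adds 5 days: November 18, 2005 + 5 days = November 23, 2005.
November 23, 2005 is a Wednesday and not a day the employer's offices are closed, so no extension applies.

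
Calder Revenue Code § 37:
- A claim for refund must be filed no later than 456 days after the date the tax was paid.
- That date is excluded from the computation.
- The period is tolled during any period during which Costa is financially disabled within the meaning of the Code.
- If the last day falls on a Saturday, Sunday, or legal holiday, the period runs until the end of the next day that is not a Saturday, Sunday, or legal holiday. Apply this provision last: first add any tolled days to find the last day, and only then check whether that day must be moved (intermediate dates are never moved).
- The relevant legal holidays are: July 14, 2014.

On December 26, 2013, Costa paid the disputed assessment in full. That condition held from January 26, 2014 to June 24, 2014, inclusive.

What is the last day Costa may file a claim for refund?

456 days after December 26, 2013 is March 27, 2015.
From January 26, 2014 through June 24, 2014 inclusive is 150 days; tolling adds 150 days: March 27, 2015 + 150 days = August 24, 2015.
August 24, 2015 is a Monday and not a legal holiday, so no extension applies.

August 24, 2015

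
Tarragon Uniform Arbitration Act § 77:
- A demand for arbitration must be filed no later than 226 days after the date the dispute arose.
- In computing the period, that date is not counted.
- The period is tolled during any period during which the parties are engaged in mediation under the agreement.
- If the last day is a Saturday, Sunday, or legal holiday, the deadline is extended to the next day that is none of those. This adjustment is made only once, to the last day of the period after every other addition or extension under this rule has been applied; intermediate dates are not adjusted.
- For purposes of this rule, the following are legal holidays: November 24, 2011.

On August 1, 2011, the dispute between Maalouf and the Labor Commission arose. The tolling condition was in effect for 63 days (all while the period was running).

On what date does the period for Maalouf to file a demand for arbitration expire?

226 days after August 1, 2011 is March 14, 2012.
Tolling adds 63 days: March 14, 2012 + 63 days = May 16, 2012.
May 16, 2012 is a Wednesday and not a legal holiday, so no extension applies.

May 16, 2012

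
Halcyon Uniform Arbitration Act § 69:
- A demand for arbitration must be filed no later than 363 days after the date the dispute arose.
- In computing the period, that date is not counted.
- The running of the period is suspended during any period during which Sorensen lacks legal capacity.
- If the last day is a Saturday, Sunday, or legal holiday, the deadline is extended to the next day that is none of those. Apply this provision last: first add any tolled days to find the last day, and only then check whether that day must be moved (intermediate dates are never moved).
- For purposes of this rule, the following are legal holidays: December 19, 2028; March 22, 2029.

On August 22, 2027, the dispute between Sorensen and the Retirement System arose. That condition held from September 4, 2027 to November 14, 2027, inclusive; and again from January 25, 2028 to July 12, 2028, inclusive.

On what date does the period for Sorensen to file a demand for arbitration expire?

363 days after August 22, 2027 is August 19, 2028.
From September 4, 2027 through November 14, 2027 inclusive is 72 days; tolling adds 72 days: August 19, 2028 + 72 days = October 30, 2028.
From January 25, 2028 through July 12, 2028 inclusive is 170 days; tolling adds 170 days: October 30, 2028 + 170 days = April 18, 2029.
April 18, 2029 is a Wednesday and not a legal holiday, so no extension applies.

April 18, 2029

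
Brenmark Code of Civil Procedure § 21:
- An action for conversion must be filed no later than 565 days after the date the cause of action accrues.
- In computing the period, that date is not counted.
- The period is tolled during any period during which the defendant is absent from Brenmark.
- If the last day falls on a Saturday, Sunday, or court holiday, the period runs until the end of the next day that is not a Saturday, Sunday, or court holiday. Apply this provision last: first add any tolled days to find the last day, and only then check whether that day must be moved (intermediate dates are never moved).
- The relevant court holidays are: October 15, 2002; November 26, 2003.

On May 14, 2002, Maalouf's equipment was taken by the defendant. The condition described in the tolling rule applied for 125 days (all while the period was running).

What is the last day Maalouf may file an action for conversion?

April 5, 2004

565 days after May 14, 2002 is November 30, 2003.
Tolling adds 125 days: November 30, 2003 + 125 days = April 3, 2004.
April 3, 2004 is Saturday; April 4, 2004 is Sunday. The next qualifying day is April 5, 2004.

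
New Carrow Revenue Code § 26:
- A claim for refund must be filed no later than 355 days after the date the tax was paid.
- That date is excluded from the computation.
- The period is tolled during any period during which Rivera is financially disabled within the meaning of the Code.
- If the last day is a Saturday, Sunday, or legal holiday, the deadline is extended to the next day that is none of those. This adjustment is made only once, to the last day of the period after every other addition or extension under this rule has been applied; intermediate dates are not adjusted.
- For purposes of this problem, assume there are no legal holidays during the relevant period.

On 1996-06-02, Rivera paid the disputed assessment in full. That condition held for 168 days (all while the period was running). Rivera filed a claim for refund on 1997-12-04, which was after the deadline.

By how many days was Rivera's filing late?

27 days

355 days after 1996-06-02 is May 23, 1997.
Tolling adds 168 days: May 23, 1997 + 168 days = November 7, 1997.
November 7, 1997 is a Friday and not a legal holiday, so no extension applies.
The deadline is November 7, 1997; from November 7, 1997 to December 4, 1997 is 27 days.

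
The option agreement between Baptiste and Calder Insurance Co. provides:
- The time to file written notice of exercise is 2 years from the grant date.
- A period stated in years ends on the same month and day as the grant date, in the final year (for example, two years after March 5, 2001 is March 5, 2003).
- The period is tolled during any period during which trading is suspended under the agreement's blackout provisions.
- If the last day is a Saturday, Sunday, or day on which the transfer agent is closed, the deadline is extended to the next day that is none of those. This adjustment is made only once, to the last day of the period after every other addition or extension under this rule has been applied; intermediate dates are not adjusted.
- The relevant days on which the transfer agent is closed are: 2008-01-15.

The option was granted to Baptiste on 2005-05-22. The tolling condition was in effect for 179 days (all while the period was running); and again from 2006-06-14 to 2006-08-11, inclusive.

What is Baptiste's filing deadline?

January 16, 2008

2 years after 2005-05-22 is May 22, 2007.
Tolling adds 179 days: May 22, 2007 + 179 days = November 17, 2007.
From June 14, 2006 through August 11, 2006 inclusive is 59 days; tolling adds 59 days: November 17, 2007 + 59 days = January 15, 2008.
January 15, 2008 is a listed holiday. The next qualifying day is January 16, 2008.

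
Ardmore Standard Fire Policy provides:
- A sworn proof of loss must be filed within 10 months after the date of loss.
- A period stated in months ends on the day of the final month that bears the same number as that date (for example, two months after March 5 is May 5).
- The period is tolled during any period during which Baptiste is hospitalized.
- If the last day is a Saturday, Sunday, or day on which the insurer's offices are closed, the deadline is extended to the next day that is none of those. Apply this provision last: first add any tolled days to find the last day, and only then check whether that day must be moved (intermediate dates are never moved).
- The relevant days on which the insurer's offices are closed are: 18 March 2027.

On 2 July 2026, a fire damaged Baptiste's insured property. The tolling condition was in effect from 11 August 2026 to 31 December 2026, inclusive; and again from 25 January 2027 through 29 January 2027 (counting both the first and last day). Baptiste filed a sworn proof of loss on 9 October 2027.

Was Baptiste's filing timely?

10 months after 2 July 2026 is May 2, 2027.
From August 11, 2026 through December 31, 2026 inclusive is 143 days; tolling adds 143 days: May 2, 2027 + 143 days = September 22, 2027.
From January 25, 2027 through January 29, 2027 inclusive is 5 days; tolling adds 5 days: September 22, 2027 + 5 days = September 27, 2027.
September 27, 2027 is a Monday and not a day on which the insurer's offices are closed, so no extension applies.
The deadline is September 27, 2027; the filing on October 9, 2027 is after that date.

No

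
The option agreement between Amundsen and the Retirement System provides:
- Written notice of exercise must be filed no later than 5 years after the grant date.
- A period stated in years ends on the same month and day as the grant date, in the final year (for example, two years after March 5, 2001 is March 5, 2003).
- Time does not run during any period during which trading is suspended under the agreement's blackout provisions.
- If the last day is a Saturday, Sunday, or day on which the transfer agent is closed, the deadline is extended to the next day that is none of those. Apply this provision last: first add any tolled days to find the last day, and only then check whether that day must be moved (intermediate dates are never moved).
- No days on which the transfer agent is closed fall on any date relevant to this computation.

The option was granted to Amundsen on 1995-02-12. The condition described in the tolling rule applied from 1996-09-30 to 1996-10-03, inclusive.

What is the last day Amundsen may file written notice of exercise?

5 years after 1995-02-12 is February 12, 2000.
From September 30, 1996 through October 3, 1996 inclusive is 4 days; tolling adds 4 days: February 12, 2000 + 4 days = February 16, 2000.
February 16, 2000 is a Wednesday and not a day on which the transfer agent is closed, so no extension applies.

February 16, 2000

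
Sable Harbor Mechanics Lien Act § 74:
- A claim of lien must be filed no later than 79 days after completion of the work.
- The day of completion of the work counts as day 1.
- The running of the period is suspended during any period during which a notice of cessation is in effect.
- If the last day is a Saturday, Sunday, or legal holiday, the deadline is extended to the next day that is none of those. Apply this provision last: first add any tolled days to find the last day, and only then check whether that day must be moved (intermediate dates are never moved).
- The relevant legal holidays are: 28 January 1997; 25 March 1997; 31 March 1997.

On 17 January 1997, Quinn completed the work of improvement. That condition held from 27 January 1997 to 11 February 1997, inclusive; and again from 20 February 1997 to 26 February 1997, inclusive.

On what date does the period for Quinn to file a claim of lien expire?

Counting 17 January 1997 as day 1, day 79 is April 5, 1997.
From January 27, 1997 through February 11, 1997 inclusive is 16 days; tolling adds 16 days: April 5, 1997 + 16 days = April 21, 1997.
From February 20, 1997 through February 26, 1997 inclusive is 7 days; tolling adds 7 days: April 21, 1997 + 7 days = April 28, 1997.
April 28, 1997 is a Monday and not a legal holiday, so no extension applies.

April 28, 1997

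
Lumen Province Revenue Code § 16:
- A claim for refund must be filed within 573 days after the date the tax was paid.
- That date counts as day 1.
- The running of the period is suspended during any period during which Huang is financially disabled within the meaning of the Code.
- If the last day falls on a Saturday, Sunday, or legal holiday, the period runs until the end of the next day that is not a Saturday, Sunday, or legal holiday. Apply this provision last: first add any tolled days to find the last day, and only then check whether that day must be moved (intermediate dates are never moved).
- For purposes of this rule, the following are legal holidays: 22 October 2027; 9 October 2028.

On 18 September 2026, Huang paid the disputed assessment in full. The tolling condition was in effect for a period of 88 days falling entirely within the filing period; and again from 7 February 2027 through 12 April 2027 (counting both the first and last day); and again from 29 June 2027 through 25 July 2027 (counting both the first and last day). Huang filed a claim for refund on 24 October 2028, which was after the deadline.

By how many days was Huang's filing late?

14 days

Counting 18 September 2026 as day 1, day 573 is April 12, 2028.
Tolling adds 88 days: April 12, 2028 + 88 days = July 9, 2028.
From February 7, 2027 through April 12, 2027 inclusive is 65 days; tolling adds 65 days: July 9, 2028 + 65 days = September 12, 2028.
From June 29, 2027 through July 25, 2027 inclusive is 27 days; tolling adds 27 days: September 12, 2028 + 27 days = October 9, 2028.
October 9, 2028 is a listed holiday. The next qualifying day is October 10, 2028.
The deadline is October 10, 2028; from October 10, 2028 to October 24, 2028 is 14 days.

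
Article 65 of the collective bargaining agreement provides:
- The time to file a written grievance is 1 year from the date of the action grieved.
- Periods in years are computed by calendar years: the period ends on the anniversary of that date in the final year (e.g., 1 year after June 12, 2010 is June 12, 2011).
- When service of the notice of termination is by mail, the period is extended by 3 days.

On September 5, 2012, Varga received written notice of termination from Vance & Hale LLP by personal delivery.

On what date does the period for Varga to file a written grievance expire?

September 5, 2013

1 year after September 5, 2012 is September 5, 2013.
Service was not by mail, so no mail extension applies.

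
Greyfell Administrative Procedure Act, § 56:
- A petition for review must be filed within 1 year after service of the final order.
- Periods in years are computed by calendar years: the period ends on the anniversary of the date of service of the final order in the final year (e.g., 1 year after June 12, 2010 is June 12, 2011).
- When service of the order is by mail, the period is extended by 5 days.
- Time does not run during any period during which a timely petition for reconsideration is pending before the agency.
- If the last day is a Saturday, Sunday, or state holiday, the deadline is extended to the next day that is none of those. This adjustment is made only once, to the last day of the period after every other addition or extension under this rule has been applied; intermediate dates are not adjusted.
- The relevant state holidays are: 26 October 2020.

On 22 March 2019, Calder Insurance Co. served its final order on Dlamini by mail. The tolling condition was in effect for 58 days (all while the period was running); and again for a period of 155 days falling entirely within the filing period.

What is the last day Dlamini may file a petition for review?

October 27, 2020

1 year after 22 March 2019 is March 22, 2020.
Service was by mail, adding 5 days: March 22, 2020 + 5 days = March 27, 2020.
Tolling adds 58 days: March 27, 2020 + 58 days = May 24, 2020.
Tolling adds 155 days: May 24, 2020 + 155 days = October 26, 2020.
October 26, 2020 is a listed holiday. The next qualifying day is October 27, 2020.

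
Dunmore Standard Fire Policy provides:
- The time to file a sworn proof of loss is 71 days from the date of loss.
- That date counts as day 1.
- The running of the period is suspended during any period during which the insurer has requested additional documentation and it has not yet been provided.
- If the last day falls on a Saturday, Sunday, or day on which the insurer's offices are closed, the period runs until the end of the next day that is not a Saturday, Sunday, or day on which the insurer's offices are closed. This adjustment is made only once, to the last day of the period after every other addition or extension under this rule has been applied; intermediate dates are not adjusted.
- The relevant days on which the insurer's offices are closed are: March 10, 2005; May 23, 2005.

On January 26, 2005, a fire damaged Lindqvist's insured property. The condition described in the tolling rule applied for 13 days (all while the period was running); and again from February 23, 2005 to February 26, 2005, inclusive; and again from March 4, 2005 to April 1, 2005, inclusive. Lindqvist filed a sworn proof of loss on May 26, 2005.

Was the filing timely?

Counting January 26, 2005 as day 1, day 71 is April 6, 2005.
Tolling adds 13 days: April 6, 2005 + 13 days = April 19, 2005.
From February 23, 2005 through February 26, 2005 inclusive is 4 days; tolling adds 4 days: April 19, 2005 + 4 days = April 23, 2005.
From March 4, 2005 through April 1, 2005 inclusive is 29 days; tolling adds 29 days: April 23, 2005 + 29 days = May 22, 2005.
May 22, 2005 is Sunday; May 23, 2005 is a listed holiday. The next qualifying day is May 24, 2005.
The deadline is May 24, 2005; the filing on May 26, 2005 is after that date.

No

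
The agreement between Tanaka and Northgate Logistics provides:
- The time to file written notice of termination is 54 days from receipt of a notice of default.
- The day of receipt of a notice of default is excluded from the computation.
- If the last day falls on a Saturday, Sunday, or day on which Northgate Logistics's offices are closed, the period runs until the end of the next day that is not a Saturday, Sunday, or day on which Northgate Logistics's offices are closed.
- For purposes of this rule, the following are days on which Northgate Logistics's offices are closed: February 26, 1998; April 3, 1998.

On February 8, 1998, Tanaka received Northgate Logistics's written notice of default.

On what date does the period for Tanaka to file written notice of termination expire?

54 days after February 8, 1998 is April 3, 1998.
April 3, 1998 is a listed holiday; April 4, 1998 is Saturday; April 5, 1998 is Sunday. The next qualifying day is April 6, 1998.

April 6, 1998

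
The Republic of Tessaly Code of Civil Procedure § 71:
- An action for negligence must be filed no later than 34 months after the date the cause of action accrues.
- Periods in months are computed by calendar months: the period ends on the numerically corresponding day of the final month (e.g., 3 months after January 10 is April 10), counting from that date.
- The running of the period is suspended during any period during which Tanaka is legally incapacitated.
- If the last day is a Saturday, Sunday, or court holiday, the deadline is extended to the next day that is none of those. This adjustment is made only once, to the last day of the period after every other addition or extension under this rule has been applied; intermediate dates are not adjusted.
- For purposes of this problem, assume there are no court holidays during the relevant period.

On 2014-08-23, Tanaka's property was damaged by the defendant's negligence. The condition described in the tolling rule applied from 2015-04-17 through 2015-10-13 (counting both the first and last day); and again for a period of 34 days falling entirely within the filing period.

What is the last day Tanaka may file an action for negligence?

34 months after 2014-08-23 is June 23, 2017.
From April 17, 2015 through October 13, 2015 inclusive is 180 days; tolling adds 180 days: June 23, 2017 + 180 days = December 20, 2017.
Tolling adds 34 days: December 20, 2017 + 34 days = January 23, 2018.
January 23, 2018 is a Tuesday and not a court holiday, so no extension applies.

January 23, 2018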